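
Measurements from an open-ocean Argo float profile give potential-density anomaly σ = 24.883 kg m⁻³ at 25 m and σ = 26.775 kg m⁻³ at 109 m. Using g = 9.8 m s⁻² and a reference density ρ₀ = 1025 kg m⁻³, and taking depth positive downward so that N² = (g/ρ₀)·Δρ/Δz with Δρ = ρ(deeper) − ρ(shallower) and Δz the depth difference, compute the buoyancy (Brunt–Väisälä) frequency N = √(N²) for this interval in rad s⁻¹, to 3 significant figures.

Δρ = 1026.775 − 1024.883 = 1.892 kg m⁻³ over Δz = 109 − 25 = 84 m.
N² = (9.8/1025) × (1.892/84) = 2.1535 × 10⁻⁴ s⁻².
N = √(2.1535 × 10⁻⁴) = 0.014675 rad s⁻¹ ≈ 0.0147 rad s⁻¹.

0.0147 rad s⁻¹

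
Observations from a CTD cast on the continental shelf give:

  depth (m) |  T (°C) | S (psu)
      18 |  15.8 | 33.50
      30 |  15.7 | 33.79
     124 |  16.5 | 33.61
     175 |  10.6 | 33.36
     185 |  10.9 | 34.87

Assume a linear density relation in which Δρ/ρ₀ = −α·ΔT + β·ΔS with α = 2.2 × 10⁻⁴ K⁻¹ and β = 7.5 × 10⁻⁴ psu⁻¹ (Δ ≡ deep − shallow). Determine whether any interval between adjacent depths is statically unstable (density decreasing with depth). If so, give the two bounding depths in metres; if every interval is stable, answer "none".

30–124 m

Evaluate Δρ/ρ₀ = −αΔT + βΔS across each adjacent pair:
  18–30 m: −αΔT+βΔS = −(2.2 × 10⁻⁴)(-0.1)+(7.5 × 10⁻⁴)(+0.29) = 2.4 × 10⁻⁴ → stable
  30–124 m: −αΔT+βΔS = −(2.2 × 10⁻⁴)(+0.8)+(7.5 × 10⁻⁴)(-0.18) = -3.1 × 10⁻⁴ → UNSTABLE
  124–175 m: −αΔT+βΔS = −(2.2 × 10⁻⁴)(-5.9)+(7.5 × 10⁻⁴)(-0.25) = 1.1 × 10⁻³ → stable
  175–185 m: −αΔT+βΔS = −(2.2 × 10⁻⁴)(+0.3)+(7.5 × 10⁻⁴)(+1.51) = 1.1 × 10⁻³ → stable
The 30–124 m interval has Δρ < 0: lighter water underlies denser water.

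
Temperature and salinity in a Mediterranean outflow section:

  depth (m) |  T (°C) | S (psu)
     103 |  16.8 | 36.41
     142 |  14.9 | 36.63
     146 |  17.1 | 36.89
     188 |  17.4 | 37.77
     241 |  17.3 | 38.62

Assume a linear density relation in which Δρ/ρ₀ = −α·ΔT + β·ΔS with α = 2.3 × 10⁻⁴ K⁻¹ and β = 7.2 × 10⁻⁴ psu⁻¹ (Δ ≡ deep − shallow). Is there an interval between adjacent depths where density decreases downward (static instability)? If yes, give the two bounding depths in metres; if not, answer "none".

Evaluate Δρ/ρ₀ = −αΔT + βΔS across each adjacent pair:
  103–142 m: −αΔT+βΔS = −(2.3 × 10⁻⁴)(-1.9)+(7.2 × 10⁻⁴)(+0.22) = 6.0 × 10⁻⁴ → stable
  142–146 m: −αΔT+βΔS = −(2.3 × 10⁻⁴)(+2.2)+(7.2 × 10⁻⁴)(+0.26) = -3.2 × 10⁻⁴ → UNSTABLE
  146–188 m: −αΔT+βΔS = −(2.3 × 10⁻⁴)(+0.3)+(7.2 × 10⁻⁴)(+0.88) = 5.6 × 10⁻⁴ → stable
  188–241 m: −αΔT+βΔS = −(2.3 × 10⁻⁴)(-0.1)+(7.2 × 10⁻⁴)(+0.85) = 6.4 × 10⁻⁴ → stable
The 142–146 m interval has Δρ < 0: lighter water underlies denser water.

142–146 m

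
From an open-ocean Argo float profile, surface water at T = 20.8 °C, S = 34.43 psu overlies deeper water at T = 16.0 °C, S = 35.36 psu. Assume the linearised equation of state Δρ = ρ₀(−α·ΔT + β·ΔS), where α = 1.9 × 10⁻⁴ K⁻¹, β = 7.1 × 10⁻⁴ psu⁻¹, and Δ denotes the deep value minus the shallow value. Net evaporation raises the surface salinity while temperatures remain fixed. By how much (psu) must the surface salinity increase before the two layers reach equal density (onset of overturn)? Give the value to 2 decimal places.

2.21 psu

Neutral buoyancy requires −α(T_deep − T_surf) + β(S_deep − S_surf′) = 0.
S_surf′ = S_deep − (α/β)·ΔT = 35.36 − (1.9 × 10⁻⁴/7.1 × 10⁻⁴)·(-4.8) = 36.6445 psu.
Increase required: 36.6445 − 34.43 = 2.2145 psu.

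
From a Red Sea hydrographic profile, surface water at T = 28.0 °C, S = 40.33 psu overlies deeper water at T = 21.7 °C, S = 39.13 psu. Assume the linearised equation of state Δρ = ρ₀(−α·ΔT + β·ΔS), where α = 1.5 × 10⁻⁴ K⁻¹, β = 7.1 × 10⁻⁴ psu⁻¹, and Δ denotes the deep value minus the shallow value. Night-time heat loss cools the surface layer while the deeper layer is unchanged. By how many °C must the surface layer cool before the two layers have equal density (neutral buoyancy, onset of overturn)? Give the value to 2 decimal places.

Neutral buoyancy requires Δρ = 0, i.e. −α(T_deep − T_surf′) + β(S_deep − S_surf) = 0.
T_surf′ = T_deep − (β/α)·ΔS = 21.7 − (7.1 × 10⁻⁴/1.5 × 10⁻⁴)·(-1.20) = 27.3800 °C.
Cooling required: 28.0 − (27.3800) = 0.6200 °C.

0.62 °C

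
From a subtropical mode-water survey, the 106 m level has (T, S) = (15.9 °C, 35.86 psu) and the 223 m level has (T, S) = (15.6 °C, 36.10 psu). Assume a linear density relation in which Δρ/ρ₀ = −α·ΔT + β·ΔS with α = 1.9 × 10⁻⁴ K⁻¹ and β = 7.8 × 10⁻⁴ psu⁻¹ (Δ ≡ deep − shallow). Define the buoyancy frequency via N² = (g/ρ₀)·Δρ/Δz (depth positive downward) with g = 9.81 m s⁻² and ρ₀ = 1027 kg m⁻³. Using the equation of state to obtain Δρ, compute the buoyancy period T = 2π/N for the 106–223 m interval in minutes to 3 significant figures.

23.1 min

ΔT = -0.3 K, ΔS = +0.24 psu (deep − shallow).
Δρ/ρ₀ = −αΔT + βΔS = 5.70 × 10⁻⁵ + 1.872 × 10⁻⁴ = 2.442 × 10⁻⁴, so Δρ ≈ 0.2508 kg m⁻³.
N² = (g/ρ₀)·Δρ/Δz = g·(Δρ/ρ₀)/Δz = 9.81 × 2.442 × 10⁻⁴ / 117 = 2.0475 × 10⁻⁵ s⁻².
N = √(2.0475 × 10⁻⁵) = 4.5249 × 10⁻³ rad s⁻¹ → T = 2π/N = 1.3886 × 10³ s = 23.143 min ≈ 23.1 min.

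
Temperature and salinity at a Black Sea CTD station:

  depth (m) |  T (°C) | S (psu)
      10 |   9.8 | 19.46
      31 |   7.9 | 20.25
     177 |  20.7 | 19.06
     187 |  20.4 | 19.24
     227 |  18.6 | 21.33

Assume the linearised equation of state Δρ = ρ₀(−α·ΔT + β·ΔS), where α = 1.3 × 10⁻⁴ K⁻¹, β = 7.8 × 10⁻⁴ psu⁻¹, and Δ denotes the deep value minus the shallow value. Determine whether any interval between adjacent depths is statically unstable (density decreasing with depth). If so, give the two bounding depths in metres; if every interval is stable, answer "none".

Evaluate Δρ/ρ₀ = −αΔT + βΔS across each adjacent pair:
  10–31 m: −αΔT+βΔS = −(1.3 × 10⁻⁴)(-1.9)+(7.8 × 10⁻⁴)(+0.79) = 8.6 × 10⁻⁴ → stable
  31–177 m: −αΔT+βΔS = −(1.3 × 10⁻⁴)(+12.8)+(7.8 × 10⁻⁴)(-1.19) = -2.6 × 10⁻³ → UNSTABLE
  177–187 m: −αΔT+βΔS = −(1.3 × 10⁻⁴)(-0.3)+(7.8 × 10⁻⁴)(+0.18) = 1.8 × 10⁻⁴ → stable
  187–227 m: −αΔT+βΔS = −(1.3 × 10⁻⁴)(-1.8)+(7.8 × 10⁻⁴)(+2.09) = 1.9 × 10⁻³ → stable
The 31–177 m interval has Δρ < 0: lighter water underlies denser water.

31–177 m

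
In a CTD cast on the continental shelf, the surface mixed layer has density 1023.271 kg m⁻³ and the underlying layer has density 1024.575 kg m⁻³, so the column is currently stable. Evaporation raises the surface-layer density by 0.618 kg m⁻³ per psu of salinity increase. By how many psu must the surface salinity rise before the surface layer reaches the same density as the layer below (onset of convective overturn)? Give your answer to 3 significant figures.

Density deficit of the surface layer: 1024.575 − 1023.271 = 1.304 kg m⁻³.
Required change = 1.304 / 0.618 = 2.11 psu.

2.11 psu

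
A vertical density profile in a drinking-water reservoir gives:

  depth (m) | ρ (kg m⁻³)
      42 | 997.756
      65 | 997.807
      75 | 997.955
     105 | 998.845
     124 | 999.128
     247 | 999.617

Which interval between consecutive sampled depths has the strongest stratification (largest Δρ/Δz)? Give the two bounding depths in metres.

Compute the density gradient over each adjacent pair:
  42–65 m: Δρ/Δz = 0.051/23 = 2.2 × 10⁻³ kg m⁻⁴
  65–75 m: Δρ/Δz = 0.148/10 = 0.015 kg m⁻⁴
  75–105 m: Δρ/Δz = 0.890/30 = 0.030 kg m⁻⁴
  105–124 m: Δρ/Δz = 0.283/19 = 0.015 kg m⁻⁴
  124–247 m: Δρ/Δz = 0.489/123 = 4.0 × 10⁻³ kg m⁻⁴
The largest gradient is in the 75–105 m interval — the pycnocline.

75–105 m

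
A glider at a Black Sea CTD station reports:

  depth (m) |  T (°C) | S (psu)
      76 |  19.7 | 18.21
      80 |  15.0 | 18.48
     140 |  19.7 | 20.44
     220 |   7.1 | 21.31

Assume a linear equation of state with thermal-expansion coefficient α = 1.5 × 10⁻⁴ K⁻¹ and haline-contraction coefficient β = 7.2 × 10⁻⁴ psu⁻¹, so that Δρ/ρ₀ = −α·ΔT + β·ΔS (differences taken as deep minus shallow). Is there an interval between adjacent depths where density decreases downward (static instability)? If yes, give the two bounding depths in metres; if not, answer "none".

none

Evaluate Δρ/ρ₀ = −αΔT + βΔS across each adjacent pair:
  76–80 m: −αΔT+βΔS = −(1.5 × 10⁻⁴)(-4.7)+(7.2 × 10⁻⁴)(+0.27) = 9.0 × 10⁻⁴ → stable
  80–140 m: −αΔT+βΔS = −(1.5 × 10⁻⁴)(+4.7)+(7.2 × 10⁻⁴)(+1.96) = 7.1 × 10⁻⁴ → stable
  140–220 m: −αΔT+βΔS = −(1.5 × 10⁻⁴)(-12.6)+(7.2 × 10⁻⁴)(+0.87) = 2.5 × 10⁻³ → stable
Every interval has Δρ > 0: the column is stably stratified throughout.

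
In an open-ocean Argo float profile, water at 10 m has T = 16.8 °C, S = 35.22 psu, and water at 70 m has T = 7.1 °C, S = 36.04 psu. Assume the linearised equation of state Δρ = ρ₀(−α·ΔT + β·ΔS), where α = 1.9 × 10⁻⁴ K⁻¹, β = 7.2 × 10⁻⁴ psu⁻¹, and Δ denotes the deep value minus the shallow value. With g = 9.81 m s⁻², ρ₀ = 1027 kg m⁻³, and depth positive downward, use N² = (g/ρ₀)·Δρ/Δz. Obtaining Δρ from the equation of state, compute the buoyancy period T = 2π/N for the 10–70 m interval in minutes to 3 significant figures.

ΔT = -9.7 K, ΔS = +0.82 psu (deep − shallow).
Δρ/ρ₀ = −αΔT + βΔS = 1.843 × 10⁻³ + 5.904 × 10⁻⁴ = 2.4334 × 10⁻³, so Δρ ≈ 2.499 kg m⁻³.
N² = (g/ρ₀)·Δρ/Δz = g·(Δρ/ρ₀)/Δz = 9.81 × 2.4334 × 10⁻³ / 60 = 3.9786 × 10⁻⁴ s⁻².
N = √(3.9786 × 10⁻⁴) = 0.019946 rad s⁻¹ → T = 2π/N = 315.01 s = 5.2502 min ≈ 5.25 min.

5.25 min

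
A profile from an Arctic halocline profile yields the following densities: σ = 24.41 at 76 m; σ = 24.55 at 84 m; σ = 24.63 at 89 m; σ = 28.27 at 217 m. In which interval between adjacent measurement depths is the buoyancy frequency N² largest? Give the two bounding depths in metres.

Compute the density gradient over each adjacent pair:
  76–84 m: Δρ/Δz = 0.14/8 = 0.018 kg m⁻⁴
  84–89 m: Δρ/Δz = 0.08/5 = 0.016 kg m⁻⁴
  89–217 m: Δρ/Δz = 3.64/128 = 0.028 kg m⁻⁴
The largest gradient is in the 89–217 m interval — the pycnocline.

89–217 m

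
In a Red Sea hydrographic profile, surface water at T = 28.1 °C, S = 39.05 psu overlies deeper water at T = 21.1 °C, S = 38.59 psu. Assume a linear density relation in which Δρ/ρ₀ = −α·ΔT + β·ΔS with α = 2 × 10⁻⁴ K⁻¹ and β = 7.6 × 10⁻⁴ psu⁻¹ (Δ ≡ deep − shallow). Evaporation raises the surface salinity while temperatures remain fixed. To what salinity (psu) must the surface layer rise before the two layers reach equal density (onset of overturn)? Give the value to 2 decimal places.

Neutral buoyancy requires −α(T_deep − T_surf) + β(S_deep − S_surf′) = 0.
S_surf′ = S_deep − (α/β)·ΔT = 38.59 − (2 × 10⁻⁴/7.6 × 10⁻⁴)·(-7.0) = 40.4321 psu.
Increase required: 40.4321 − 39.05 = 1.3821 psu.

40.43 psu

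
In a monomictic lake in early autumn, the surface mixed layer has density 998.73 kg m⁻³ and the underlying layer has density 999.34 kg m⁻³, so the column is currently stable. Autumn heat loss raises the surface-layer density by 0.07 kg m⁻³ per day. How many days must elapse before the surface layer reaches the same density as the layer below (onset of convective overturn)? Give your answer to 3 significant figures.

Density deficit of the surface layer: 999.34 − 998.73 = 0.61 kg m⁻³.
Required change = 0.61 / 0.07 = 8.71 days.

8.71 days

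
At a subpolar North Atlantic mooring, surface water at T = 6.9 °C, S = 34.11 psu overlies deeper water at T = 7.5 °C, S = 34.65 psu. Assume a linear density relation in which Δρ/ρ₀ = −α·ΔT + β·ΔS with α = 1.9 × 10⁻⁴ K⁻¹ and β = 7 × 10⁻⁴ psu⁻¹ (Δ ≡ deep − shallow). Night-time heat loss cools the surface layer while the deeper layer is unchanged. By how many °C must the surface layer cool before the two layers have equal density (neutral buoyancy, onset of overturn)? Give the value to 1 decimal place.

1.4 °C

Neutral buoyancy requires Δρ = 0, i.e. −α(T_deep − T_surf′) + β(S_deep − S_surf) = 0.
T_surf′ = T_deep − (β/α)·ΔS = 7.5 − (7 × 10⁻⁴/1.9 × 10⁻⁴)·(+0.54) = 5.511 °C.
Cooling required: 6.9 − (5.511) = 1.389 °C.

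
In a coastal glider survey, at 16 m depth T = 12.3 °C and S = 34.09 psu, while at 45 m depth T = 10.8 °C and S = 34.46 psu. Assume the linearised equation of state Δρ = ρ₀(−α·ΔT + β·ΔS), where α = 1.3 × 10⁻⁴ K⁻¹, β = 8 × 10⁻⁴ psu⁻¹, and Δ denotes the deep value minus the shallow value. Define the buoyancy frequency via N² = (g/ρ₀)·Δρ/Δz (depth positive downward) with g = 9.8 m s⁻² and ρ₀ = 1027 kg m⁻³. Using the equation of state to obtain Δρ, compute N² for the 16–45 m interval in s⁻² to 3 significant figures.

1.66 × 10⁻⁴ s⁻²

ΔT = -1.5 K, ΔS = +0.37 psu (deep − shallow).
Δρ/ρ₀ = −αΔT + βΔS = 1.95 × 10⁻⁴ + 2.96 × 10⁻⁴ = 4.91 × 10⁻⁴, so Δρ ≈ 0.5043 kg m⁻³.
N² = (g/ρ₀)·Δρ/Δz = g·(Δρ/ρ₀)/Δz = 9.8 × 4.91 × 10⁻⁴ / 29 = 1.6592 × 10⁻⁴ s⁻² ≈ 1.66 × 10⁻⁴ s⁻².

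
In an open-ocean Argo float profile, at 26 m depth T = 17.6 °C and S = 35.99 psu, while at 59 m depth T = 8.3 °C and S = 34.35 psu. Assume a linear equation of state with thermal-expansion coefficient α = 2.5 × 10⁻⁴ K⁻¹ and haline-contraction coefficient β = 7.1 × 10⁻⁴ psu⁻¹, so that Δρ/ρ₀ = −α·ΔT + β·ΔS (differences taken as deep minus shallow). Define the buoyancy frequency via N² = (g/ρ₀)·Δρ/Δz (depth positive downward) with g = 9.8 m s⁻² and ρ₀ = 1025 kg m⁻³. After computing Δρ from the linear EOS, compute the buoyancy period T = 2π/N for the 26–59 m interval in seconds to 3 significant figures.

338 s

ΔT = -9.3 K, ΔS = -1.64 psu (deep − shallow).
Δρ/ρ₀ = −αΔT + βΔS = 2.325 × 10⁻³ − 1.1644 × 10⁻³ = 1.1606 × 10⁻³, so Δρ ≈ 1.190 kg m⁻³.
N² = (g/ρ₀)·Δρ/Δz = g·(Δρ/ρ₀)/Δz = 9.8 × 1.1606 × 10⁻³ / 33 = 3.4466 × 10⁻⁴ s⁻².
N = √(3.4466 × 10⁻⁴) = 0.018565 rad s⁻¹ → T = 2π/N = 338.44 s ≈ 338 s.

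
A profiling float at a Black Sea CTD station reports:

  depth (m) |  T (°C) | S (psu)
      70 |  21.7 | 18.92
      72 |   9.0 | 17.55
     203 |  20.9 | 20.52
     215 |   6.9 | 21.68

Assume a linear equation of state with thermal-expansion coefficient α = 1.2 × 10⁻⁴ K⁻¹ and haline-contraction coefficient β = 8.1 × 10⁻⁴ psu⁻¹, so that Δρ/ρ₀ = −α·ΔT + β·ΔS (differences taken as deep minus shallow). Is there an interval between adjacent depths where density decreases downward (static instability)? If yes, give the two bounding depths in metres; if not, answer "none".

none

Evaluate Δρ/ρ₀ = −αΔT + βΔS across each adjacent pair:
  70–72 m: −αΔT+βΔS = −(1.2 × 10⁻⁴)(-12.7)+(8.1 × 10⁻⁴)(-1.37) = 4.1 × 10⁻⁴ → stable
  72–203 m: −αΔT+βΔS = −(1.2 × 10⁻⁴)(+11.9)+(8.1 × 10⁻⁴)(+2.97) = 9.8 × 10⁻⁴ → stable
  203–215 m: −αΔT+βΔS = −(1.2 × 10⁻⁴)(-14.0)+(8.1 × 10⁻⁴)(+1.16) = 2.6 × 10⁻³ → stable
Every interval has Δρ > 0: the column is stably stratified throughout.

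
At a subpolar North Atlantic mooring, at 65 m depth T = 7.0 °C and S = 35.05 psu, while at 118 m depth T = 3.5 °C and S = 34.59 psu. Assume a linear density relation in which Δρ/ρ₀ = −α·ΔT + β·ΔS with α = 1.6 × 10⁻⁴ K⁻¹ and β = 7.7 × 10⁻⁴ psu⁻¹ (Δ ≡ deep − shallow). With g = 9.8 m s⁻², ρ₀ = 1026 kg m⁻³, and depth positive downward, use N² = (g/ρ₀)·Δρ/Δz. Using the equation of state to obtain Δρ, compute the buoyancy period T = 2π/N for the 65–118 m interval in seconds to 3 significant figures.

1.02 × 10³ s

ΔT = -3.5 K, ΔS = -0.46 psu (deep − shallow).
Δρ/ρ₀ = −αΔT + βΔS = 5.60 × 10⁻⁴ − 3.542 × 10⁻⁴ = 2.058 × 10⁻⁴, so Δρ ≈ 0.2112 kg m⁻³.
N² = (g/ρ₀)·Δρ/Δz = g·(Δρ/ρ₀)/Δz = 9.8 × 2.058 × 10⁻⁴ / 53 = 3.8054 × 10⁻⁵ s⁻².
N = √(3.8054 × 10⁻⁵) = 6.1688 × 10⁻³ rad s⁻¹ → T = 2π/N = 1.0185 × 10³ s ≈ 1.02 × 10³ s.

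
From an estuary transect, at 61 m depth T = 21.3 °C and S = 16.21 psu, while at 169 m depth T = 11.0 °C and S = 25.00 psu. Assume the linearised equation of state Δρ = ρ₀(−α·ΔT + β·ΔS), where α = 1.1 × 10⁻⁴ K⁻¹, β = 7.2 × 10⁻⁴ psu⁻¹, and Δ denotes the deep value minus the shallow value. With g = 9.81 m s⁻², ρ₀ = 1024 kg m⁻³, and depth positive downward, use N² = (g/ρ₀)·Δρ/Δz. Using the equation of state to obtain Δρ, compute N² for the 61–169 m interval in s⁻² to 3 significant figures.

6.78 × 10⁻⁴ s⁻²

ΔT = -10.3 K, ΔS = +8.79 psu (deep − shallow).
Δρ/ρ₀ = −αΔT + βΔS = 1.133 × 10⁻³ + 6.3288 × 10⁻³ = 7.4618 × 10⁻³, so Δρ ≈ 7.641 kg m⁻³.
N² = (g/ρ₀)·Δρ/Δz = g·(Δρ/ρ₀)/Δz = 9.81 × 7.4618 × 10⁻³ / 108 = 6.7778 × 10⁻⁴ s⁻² ≈ 6.78 × 10⁻⁴ s⁻².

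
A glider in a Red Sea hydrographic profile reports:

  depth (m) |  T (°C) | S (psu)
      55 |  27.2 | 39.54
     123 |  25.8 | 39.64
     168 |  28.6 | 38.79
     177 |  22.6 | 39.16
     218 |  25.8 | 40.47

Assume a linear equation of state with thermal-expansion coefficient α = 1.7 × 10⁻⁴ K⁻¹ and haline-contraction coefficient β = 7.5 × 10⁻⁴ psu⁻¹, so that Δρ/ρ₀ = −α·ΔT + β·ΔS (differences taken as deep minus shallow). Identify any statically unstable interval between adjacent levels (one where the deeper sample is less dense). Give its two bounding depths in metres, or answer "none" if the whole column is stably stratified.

123–168 m

Evaluate Δρ/ρ₀ = −αΔT + βΔS across each adjacent pair:
  55–123 m: −αΔT+βΔS = −(1.7 × 10⁻⁴)(-1.4)+(7.5 × 10⁻⁴)(+0.10) = 3.1 × 10⁻⁴ → stable
  123–168 m: −αΔT+βΔS = −(1.7 × 10⁻⁴)(+2.8)+(7.5 × 10⁻⁴)(-0.85) = -1.1 × 10⁻³ → UNSTABLE
  168–177 m: −αΔT+βΔS = −(1.7 × 10⁻⁴)(-6.0)+(7.5 × 10⁻⁴)(+0.37) = 1.3 × 10⁻³ → stable
  177–218 m: −αΔT+βΔS = −(1.7 × 10⁻⁴)(+3.2)+(7.5 × 10⁻⁴)(+1.31) = 4.4 × 10⁻⁴ → stable
The 123–168 m interval has Δρ < 0: lighter water underlies denser water.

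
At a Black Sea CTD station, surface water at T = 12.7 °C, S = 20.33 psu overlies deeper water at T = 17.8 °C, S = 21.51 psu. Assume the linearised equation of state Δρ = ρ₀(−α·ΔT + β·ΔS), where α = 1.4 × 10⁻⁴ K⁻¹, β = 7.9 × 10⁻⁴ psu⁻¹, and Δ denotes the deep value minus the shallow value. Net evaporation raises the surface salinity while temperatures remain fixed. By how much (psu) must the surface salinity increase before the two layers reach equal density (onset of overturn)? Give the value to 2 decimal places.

0.28 psu

Neutral buoyancy requires −α(T_deep − T_surf) + β(S_deep − S_surf′) = 0.
S_surf′ = S_deep − (α/β)·ΔT = 21.51 − (1.4 × 10⁻⁴/7.9 × 10⁻⁴)·(+5.1) = 20.6062 psu.
Increase required: 20.6062 − 20.33 = 0.2762 psu.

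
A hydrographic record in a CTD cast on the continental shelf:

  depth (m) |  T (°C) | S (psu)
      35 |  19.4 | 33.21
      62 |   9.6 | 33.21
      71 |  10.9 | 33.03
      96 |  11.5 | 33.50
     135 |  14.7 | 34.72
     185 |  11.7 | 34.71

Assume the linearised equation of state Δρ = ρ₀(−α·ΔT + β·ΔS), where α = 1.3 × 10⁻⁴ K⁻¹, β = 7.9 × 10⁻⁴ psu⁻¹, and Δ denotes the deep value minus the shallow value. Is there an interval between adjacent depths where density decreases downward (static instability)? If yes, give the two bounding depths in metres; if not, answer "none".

Evaluate Δρ/ρ₀ = −αΔT + βΔS across each adjacent pair:
  35–62 m: −αΔT+βΔS = −(1.3 × 10⁻⁴)(-9.8)+(7.9 × 10⁻⁴)(+0.00) = 1.3 × 10⁻³ → stable
  62–71 m: −αΔT+βΔS = −(1.3 × 10⁻⁴)(+1.3)+(7.9 × 10⁻⁴)(-0.18) = -3.1 × 10⁻⁴ → UNSTABLE
  71–96 m: −αΔT+βΔS = −(1.3 × 10⁻⁴)(+0.6)+(7.9 × 10⁻⁴)(+0.47) = 2.9 × 10⁻⁴ → stable
  96–135 m: −αΔT+βΔS = −(1.3 × 10⁻⁴)(+3.2)+(7.9 × 10⁻⁴)(+1.22) = 5.5 × 10⁻⁴ → stable
  135–185 m: −αΔT+βΔS = −(1.3 × 10⁻⁴)(-3.0)+(7.9 × 10⁻⁴)(-0.01) = 3.8 × 10⁻⁴ → stable
The 62–71 m interval has Δρ < 0: lighter water underlies denser water.

62–71 m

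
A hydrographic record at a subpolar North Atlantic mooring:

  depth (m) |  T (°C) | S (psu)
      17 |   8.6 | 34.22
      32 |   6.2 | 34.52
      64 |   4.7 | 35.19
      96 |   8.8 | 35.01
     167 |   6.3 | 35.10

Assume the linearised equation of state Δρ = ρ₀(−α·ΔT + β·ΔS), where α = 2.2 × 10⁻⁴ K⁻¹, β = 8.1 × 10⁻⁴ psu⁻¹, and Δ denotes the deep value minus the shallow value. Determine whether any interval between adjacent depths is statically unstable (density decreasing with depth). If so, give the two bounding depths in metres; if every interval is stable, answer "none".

Evaluate Δρ/ρ₀ = −αΔT + βΔS across each adjacent pair:
  17–32 m: −αΔT+βΔS = −(2.2 × 10⁻⁴)(-2.4)+(8.1 × 10⁻⁴)(+0.30) = 7.7 × 10⁻⁴ → stable
  32–64 m: −αΔT+βΔS = −(2.2 × 10⁻⁴)(-1.5)+(8.1 × 10⁻⁴)(+0.67) = 8.7 × 10⁻⁴ → stable
  64–96 m: −αΔT+βΔS = −(2.2 × 10⁻⁴)(+4.1)+(8.1 × 10⁻⁴)(-0.18) = -1.0 × 10⁻³ → UNSTABLE
  96–167 m: −αΔT+βΔS = −(2.2 × 10⁻⁴)(-2.5)+(8.1 × 10⁻⁴)(+0.09) = 6.2 × 10⁻⁴ → stable
The 64–96 m interval has Δρ < 0: lighter water underlies denser water.

64–96 m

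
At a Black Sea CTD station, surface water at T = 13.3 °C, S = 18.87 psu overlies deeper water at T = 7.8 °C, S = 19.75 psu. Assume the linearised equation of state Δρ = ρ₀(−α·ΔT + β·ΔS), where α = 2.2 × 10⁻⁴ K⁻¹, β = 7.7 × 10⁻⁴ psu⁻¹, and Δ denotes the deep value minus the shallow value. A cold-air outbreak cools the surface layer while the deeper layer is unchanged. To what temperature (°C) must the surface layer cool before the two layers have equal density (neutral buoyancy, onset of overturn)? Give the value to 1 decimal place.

Neutral buoyancy requires Δρ = 0, i.e. −α(T_deep − T_surf′) + β(S_deep − S_surf) = 0.
T_surf′ = T_deep − (β/α)·ΔS = 7.8 − (7.7 × 10⁻⁴/2.2 × 10⁻⁴)·(+0.88) = 4.720 °C.
Cooling required: 13.3 − (4.720) = 8.580 °C.

4.7 °C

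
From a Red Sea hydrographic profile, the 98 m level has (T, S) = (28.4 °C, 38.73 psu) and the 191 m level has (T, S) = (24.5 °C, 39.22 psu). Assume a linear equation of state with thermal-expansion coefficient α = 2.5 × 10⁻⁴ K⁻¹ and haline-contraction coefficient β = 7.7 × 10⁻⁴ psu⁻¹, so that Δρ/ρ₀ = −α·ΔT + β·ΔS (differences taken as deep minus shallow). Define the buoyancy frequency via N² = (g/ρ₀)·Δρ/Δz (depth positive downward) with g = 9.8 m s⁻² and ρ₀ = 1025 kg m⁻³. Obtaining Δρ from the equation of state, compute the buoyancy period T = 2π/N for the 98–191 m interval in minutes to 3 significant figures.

8.77 min

ΔT = -3.9 K, ΔS = +0.49 psu (deep − shallow).
Δρ/ρ₀ = −αΔT + βΔS = 9.75 × 10⁻⁴ + 3.773 × 10⁻⁴ = 1.3523 × 10⁻³, so Δρ ≈ 1.386 kg m⁻³.
N² = (g/ρ₀)·Δρ/Δz = g·(Δρ/ρ₀)/Δz = 9.8 × 1.3523 × 10⁻³ / 93 = 1.4250 × 10⁻⁴ s⁻².
N = √(1.4250 × 10⁻⁴) = 0.011937 rad s⁻¹ → T = 2π/N = 526.36 s = 8.7727 min ≈ 8.77 min.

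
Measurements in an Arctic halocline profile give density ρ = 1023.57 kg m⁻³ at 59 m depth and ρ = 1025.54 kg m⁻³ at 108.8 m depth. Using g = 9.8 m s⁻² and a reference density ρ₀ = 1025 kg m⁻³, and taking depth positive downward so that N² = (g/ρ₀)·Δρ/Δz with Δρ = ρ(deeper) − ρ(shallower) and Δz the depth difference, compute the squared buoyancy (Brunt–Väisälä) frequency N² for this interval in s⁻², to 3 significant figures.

3.78 × 10⁻⁴ s⁻²

Δρ = 1025.54 − 1023.57 = 1.97 kg m⁻³ over Δz = 108.8 − 59 = 49.8 m.
N² = (9.8/1025) × (1.97/49.8) = 3.7822 × 10⁻⁴ s⁻² ≈ 3.78 × 10⁻⁴ s⁻².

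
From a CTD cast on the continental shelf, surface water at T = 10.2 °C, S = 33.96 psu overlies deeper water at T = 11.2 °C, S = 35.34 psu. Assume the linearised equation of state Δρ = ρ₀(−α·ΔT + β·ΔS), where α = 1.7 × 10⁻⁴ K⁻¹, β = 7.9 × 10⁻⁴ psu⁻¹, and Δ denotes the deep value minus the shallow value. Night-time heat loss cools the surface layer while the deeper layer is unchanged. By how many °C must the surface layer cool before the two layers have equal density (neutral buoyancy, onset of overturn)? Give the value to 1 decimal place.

Neutral buoyancy requires Δρ = 0, i.e. −α(T_deep − T_surf′) + β(S_deep − S_surf) = 0.
T_surf′ = T_deep − (β/α)·ΔS = 11.2 − (7.9 × 10⁻⁴/1.7 × 10⁻⁴)·(+1.38) = 4.787 °C.
Cooling required: 10.2 − (4.787) = 5.413 °C.

5.4 °C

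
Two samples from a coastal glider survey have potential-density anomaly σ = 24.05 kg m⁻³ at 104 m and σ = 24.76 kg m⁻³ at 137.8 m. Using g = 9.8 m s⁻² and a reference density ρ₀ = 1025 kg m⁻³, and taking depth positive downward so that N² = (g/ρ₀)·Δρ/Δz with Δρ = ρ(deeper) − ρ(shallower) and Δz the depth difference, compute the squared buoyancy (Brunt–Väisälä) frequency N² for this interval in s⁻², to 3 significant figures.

2.01 × 10⁻⁴ s⁻²

Δρ = 1024.76 − 1024.05 = 0.71 kg m⁻³ over Δz = 137.8 − 104 = 33.8 m.
N² = (9.8/1025) × (0.71/33.8) = 2.0084 × 10⁻⁴ s⁻² ≈ 2.01 × 10⁻⁴ s⁻².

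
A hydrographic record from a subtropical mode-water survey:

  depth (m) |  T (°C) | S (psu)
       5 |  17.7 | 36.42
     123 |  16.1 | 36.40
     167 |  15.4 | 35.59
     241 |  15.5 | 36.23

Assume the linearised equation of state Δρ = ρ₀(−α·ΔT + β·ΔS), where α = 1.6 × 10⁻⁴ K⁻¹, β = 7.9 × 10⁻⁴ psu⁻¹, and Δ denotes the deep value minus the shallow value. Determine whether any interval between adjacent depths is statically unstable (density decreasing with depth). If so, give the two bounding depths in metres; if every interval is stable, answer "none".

Evaluate Δρ/ρ₀ = −αΔT + βΔS across each adjacent pair:
  5–123 m: −αΔT+βΔS = −(1.6 × 10⁻⁴)(-1.6)+(7.9 × 10⁻⁴)(-0.02) = 2.4 × 10⁻⁴ → stable
  123–167 m: −αΔT+βΔS = −(1.6 × 10⁻⁴)(-0.7)+(7.9 × 10⁻⁴)(-0.81) = -5.3 × 10⁻⁴ → UNSTABLE
  167–241 m: −αΔT+βΔS = −(1.6 × 10⁻⁴)(+0.1)+(7.9 × 10⁻⁴)(+0.64) = 4.9 × 10⁻⁴ → stable
The 123–167 m interval has Δρ < 0: lighter water underlies denser water.

123–167 m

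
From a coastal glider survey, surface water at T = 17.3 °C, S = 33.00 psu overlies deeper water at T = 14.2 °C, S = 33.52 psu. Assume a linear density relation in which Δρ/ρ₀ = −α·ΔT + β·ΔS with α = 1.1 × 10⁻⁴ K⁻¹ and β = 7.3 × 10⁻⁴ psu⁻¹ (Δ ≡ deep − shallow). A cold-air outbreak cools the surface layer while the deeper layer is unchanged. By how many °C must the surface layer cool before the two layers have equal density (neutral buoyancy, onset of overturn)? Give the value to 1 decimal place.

Neutral buoyancy requires Δρ = 0, i.e. −α(T_deep − T_surf′) + β(S_deep − S_surf) = 0.
T_surf′ = T_deep − (β/α)·ΔS = 14.2 − (7.3 × 10⁻⁴/1.1 × 10⁻⁴)·(+0.52) = 10.749 °C.
Cooling required: 17.3 − (10.749) = 6.551 °C.

6.6 °C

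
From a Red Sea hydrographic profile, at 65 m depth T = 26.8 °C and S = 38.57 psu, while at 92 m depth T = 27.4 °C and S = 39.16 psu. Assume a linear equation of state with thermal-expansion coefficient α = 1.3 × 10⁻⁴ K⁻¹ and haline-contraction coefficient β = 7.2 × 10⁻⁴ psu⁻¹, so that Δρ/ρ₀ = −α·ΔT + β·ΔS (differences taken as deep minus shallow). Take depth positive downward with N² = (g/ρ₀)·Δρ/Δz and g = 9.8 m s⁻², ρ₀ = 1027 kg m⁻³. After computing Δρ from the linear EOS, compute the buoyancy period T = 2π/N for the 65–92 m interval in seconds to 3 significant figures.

560 s

ΔT = +0.6 K, ΔS = +0.59 psu (deep − shallow).
Δρ/ρ₀ = −αΔT + βΔS = -7.80 × 10⁻⁵ + 4.248 × 10⁻⁴ = 3.468 × 10⁻⁴, so Δρ ≈ 0.3562 kg m⁻³.
N² = (g/ρ₀)·Δρ/Δz = g·(Δρ/ρ₀)/Δz = 9.8 × 3.468 × 10⁻⁴ / 27 = 1.2588 × 10⁻⁴ s⁻².
N = √(1.2588 × 10⁻⁴) = 0.011220 rad s⁻¹ → T = 2π/N = 560.00 s ≈ 560 s.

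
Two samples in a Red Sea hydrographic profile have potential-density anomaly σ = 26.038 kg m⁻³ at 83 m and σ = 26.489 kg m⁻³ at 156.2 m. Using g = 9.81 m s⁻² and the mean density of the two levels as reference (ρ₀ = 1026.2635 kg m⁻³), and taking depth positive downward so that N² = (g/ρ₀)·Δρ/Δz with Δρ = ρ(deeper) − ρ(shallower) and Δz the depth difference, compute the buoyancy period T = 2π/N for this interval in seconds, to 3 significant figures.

Δρ = 1026.489 − 1026.038 = 0.451 kg m⁻³ over Δz = 156.2 − 83 = 73.2 m.
N² = (9.81/1026.2635) × (0.451/73.2) = 5.8895 × 10⁻⁵ s⁻².
N = √(5.8895 × 10⁻⁵) = 7.6743 × 10⁻³ rad s⁻¹, so T = 2π/N = 818.73 s ≈ 819 s.

819 s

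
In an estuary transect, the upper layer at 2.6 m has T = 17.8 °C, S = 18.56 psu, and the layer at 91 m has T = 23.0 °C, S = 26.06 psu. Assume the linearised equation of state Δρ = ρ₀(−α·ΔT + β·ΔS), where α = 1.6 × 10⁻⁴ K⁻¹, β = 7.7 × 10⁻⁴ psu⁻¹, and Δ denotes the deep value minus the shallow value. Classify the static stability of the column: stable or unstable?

ΔT = 23.0 − 17.8 = +5.2 K and ΔS = 26.06 − 18.56 = +7.50 psu (deep − shallow).
−αΔT = -8.32 × 10⁻⁴; βΔS = 5.775 × 10⁻³; sum Δρ/ρ₀ = 4.943 × 10⁻³.
Δρ/ρ₀ > 0, so Δρ > 0: deeper water is denser → statically stable.

stable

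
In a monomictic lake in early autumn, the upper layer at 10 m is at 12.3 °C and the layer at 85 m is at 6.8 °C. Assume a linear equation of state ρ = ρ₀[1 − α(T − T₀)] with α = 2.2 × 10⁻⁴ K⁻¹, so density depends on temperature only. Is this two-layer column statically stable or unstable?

ΔT = 6.8 − 12.3 = -5.5 K, so Δρ/ρ₀ = −αΔT = 1.21 × 10⁻³.
Δρ/ρ₀ > 0, so Δρ > 0: deeper water is denser → statically stable.

stable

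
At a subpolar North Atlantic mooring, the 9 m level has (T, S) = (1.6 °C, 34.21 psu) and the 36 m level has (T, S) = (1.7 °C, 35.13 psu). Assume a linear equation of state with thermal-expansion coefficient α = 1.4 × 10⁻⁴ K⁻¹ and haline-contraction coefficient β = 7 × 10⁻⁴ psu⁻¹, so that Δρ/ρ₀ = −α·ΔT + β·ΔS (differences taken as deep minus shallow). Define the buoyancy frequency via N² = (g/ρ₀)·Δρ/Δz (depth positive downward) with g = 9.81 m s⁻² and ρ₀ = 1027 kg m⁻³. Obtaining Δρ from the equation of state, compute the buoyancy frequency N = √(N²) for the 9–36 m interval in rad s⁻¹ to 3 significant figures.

0.0151 rad s⁻¹

ΔT = +0.1 K, ΔS = +0.92 psu (deep − shallow).
Δρ/ρ₀ = −αΔT + βΔS = -1.40 × 10⁻⁵ + 6.44 × 10⁻⁴ = 6.30 × 10⁻⁴, so Δρ ≈ 0.6470 kg m⁻³.
N² = (g/ρ₀)·Δρ/Δz = g·(Δρ/ρ₀)/Δz = 9.81 × 6.30 × 10⁻⁴ / 27 = 2.2890 × 10⁻⁴ s⁻².
N = √(2.2890 × 10⁻⁴) = 0.015129 rad s⁻¹ ≈ 0.0151 rad s⁻¹.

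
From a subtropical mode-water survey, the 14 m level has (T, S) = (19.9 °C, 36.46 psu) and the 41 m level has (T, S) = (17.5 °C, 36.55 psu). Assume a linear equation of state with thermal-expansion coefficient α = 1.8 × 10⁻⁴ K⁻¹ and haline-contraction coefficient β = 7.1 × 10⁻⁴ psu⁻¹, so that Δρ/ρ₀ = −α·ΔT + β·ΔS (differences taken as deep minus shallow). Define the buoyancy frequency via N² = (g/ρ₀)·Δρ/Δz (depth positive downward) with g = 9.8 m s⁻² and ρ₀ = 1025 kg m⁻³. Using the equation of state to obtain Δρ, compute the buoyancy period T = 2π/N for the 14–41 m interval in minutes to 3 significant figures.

ΔT = -2.4 K, ΔS = +0.09 psu (deep − shallow).
Δρ/ρ₀ = −αΔT + βΔS = 4.32 × 10⁻⁴ + 6.39 × 10⁻⁵ = 4.959 × 10⁻⁴, so Δρ ≈ 0.5083 kg m⁻³.
N² = (g/ρ₀)·Δρ/Δz = g·(Δρ/ρ₀)/Δz = 9.8 × 4.959 × 10⁻⁴ / 27 = 1.7999 × 10⁻⁴ s⁻².
N = √(1.7999 × 10⁻⁴) = 0.013416 rad s⁻¹ → T = 2π/N = 468.34 s = 7.8057 min ≈ 7.81 min.

7.81 min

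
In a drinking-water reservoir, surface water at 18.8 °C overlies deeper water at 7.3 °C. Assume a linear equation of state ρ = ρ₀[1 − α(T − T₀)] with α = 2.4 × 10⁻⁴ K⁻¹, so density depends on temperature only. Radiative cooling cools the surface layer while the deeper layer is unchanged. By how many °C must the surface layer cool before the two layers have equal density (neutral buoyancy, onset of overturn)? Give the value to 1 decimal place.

With temperature the only control, equal density requires T_surf′ = T_deep.
T_surf′ = 7.3 °C.
Cooling required: 18.8 − 7.3 = 11.5 °C.

11.5 °C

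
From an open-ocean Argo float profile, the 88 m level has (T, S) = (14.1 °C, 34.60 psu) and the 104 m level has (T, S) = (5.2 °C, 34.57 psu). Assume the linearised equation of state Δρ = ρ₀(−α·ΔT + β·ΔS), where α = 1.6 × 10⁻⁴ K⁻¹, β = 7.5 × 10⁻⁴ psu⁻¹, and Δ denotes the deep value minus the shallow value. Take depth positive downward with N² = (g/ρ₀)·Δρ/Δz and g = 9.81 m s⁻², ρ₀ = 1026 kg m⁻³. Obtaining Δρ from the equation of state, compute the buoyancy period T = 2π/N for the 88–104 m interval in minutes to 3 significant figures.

ΔT = -8.9 K, ΔS = -0.03 psu (deep − shallow).
Δρ/ρ₀ = −αΔT + βΔS = 1.424 × 10⁻³ − 2.25 × 10⁻⁵ = 1.4015 × 10⁻³, so Δρ ≈ 1.438 kg m⁻³.
N² = (g/ρ₀)·Δρ/Δz = g·(Δρ/ρ₀)/Δz = 9.81 × 1.4015 × 10⁻³ / 16 = 8.5929 × 10⁻⁴ s⁻².
N = √(8.5929 × 10⁻⁴) = 0.029314 rad s⁻¹ → T = 2π/N = 214.34 s = 3.5723 min ≈ 3.57 min.

3.57 min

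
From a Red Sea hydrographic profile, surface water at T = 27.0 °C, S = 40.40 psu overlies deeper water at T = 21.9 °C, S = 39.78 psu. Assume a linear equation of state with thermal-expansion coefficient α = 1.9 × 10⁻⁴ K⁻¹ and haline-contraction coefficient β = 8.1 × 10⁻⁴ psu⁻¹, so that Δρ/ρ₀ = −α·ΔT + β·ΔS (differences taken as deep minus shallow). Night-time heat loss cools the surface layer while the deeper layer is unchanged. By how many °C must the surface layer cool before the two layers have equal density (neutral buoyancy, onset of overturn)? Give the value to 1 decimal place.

2.5 °C

Neutral buoyancy requires Δρ = 0, i.e. −α(T_deep − T_surf′) + β(S_deep − S_surf) = 0.
T_surf′ = T_deep − (β/α)·ΔS = 21.9 − (8.1 × 10⁻⁴/1.9 × 10⁻⁴)·(-0.62) = 24.543 °C.
Cooling required: 27.0 − (24.543) = 2.457 °C.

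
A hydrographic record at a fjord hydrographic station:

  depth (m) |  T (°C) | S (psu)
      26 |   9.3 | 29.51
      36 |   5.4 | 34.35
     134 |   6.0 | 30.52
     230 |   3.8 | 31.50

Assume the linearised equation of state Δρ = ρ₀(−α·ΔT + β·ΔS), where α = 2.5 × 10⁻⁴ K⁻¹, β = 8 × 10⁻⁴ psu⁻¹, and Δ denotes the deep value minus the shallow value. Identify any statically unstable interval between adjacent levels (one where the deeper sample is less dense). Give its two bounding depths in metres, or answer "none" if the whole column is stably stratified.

36–134 m

Evaluate Δρ/ρ₀ = −αΔT + βΔS across each adjacent pair:
  26–36 m: −αΔT+βΔS = −(2.5 × 10⁻⁴)(-3.9)+(8 × 10⁻⁴)(+4.84) = 4.8 × 10⁻³ → stable
  36–134 m: −αΔT+βΔS = −(2.5 × 10⁻⁴)(+0.6)+(8 × 10⁻⁴)(-3.83) = -3.2 × 10⁻³ → UNSTABLE
  134–230 m: −αΔT+βΔS = −(2.5 × 10⁻⁴)(-2.2)+(8 × 10⁻⁴)(+0.98) = 1.3 × 10⁻³ → stable
The 36–134 m interval has Δρ < 0: lighter water underlies denser water.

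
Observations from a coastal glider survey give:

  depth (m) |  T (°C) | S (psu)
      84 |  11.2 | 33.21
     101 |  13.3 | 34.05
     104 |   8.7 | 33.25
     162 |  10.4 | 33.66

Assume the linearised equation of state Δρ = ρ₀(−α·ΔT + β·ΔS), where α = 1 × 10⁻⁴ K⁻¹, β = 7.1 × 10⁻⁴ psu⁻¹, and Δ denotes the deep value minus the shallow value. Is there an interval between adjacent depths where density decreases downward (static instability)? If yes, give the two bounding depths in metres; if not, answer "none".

Evaluate Δρ/ρ₀ = −αΔT + βΔS across each adjacent pair:
  84–101 m: −αΔT+βΔS = −(1 × 10⁻⁴)(+2.1)+(7.1 × 10⁻⁴)(+0.84) = 3.9 × 10⁻⁴ → stable
  101–104 m: −αΔT+βΔS = −(1 × 10⁻⁴)(-4.6)+(7.1 × 10⁻⁴)(-0.80) = -1.1 × 10⁻⁴ → UNSTABLE
  104–162 m: −αΔT+βΔS = −(1 × 10⁻⁴)(+1.7)+(7.1 × 10⁻⁴)(+0.41) = 1.2 × 10⁻⁴ → stable
The 101–104 m interval has Δρ < 0: lighter water underlies denser water.

101–104 m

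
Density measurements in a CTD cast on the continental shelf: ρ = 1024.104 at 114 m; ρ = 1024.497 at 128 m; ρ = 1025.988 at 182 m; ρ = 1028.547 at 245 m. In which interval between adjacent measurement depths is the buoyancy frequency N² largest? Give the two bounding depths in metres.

Compute the density gradient over each adjacent pair:
  114–128 m: Δρ/Δz = 0.393/14 = 0.028 kg m⁻⁴
  128–182 m: Δρ/Δz = 1.491/54 = 0.028 kg m⁻⁴
  182–245 m: Δρ/Δz = 2.559/63 = 0.041 kg m⁻⁴
The largest gradient is in the 182–245 m interval — the pycnocline.

182–245 m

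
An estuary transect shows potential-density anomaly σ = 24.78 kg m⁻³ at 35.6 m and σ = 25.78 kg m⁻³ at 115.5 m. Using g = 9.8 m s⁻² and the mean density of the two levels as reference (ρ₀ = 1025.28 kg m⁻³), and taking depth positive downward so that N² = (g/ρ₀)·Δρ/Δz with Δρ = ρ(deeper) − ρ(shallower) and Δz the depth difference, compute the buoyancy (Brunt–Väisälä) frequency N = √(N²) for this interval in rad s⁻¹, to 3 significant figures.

0.0109 rad s⁻¹

Δρ = 1025.78 − 1024.78 = 1.00 kg m⁻³ over Δz = 115.5 − 35.6 = 79.9 m.
N² = (9.8/1025.28) × (1.00/79.9) = 1.1963 × 10⁻⁴ s⁻².
N = √(1.1963 × 10⁻⁴) = 0.010938 rad s⁻¹ ≈ 0.0109 rad s⁻¹.
A positive N² confirms static stability across the interval.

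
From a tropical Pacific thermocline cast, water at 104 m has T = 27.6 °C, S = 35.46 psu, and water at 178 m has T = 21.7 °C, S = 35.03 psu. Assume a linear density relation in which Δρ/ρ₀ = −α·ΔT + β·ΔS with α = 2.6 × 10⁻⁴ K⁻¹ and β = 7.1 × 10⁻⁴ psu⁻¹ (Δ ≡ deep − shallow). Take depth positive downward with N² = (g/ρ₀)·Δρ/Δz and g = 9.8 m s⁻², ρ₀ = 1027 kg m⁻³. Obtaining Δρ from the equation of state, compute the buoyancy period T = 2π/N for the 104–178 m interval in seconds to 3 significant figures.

ΔT = -5.9 K, ΔS = -0.43 psu (deep − shallow).
Δρ/ρ₀ = −αΔT + βΔS = 1.534 × 10⁻³ − 3.053 × 10⁻⁴ = 1.2287 × 10⁻³, so Δρ ≈ 1.262 kg m⁻³.
N² = (g/ρ₀)·Δρ/Δz = g·(Δρ/ρ₀)/Δz = 9.8 × 1.2287 × 10⁻³ / 74 = 1.6272 × 10⁻⁴ s⁻².
N = √(1.6272 × 10⁻⁴) = 0.012756 rad s⁻¹ → T = 2π/N = 492.57 s ≈ 493 s.

493 s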